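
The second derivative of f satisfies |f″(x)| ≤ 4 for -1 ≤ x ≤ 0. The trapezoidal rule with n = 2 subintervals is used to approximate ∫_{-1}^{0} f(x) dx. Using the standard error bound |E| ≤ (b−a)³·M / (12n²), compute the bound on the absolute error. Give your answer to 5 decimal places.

0.08333

|E| ≤ (1)³·4 / (12·2²) = 4/48 = 0.08333.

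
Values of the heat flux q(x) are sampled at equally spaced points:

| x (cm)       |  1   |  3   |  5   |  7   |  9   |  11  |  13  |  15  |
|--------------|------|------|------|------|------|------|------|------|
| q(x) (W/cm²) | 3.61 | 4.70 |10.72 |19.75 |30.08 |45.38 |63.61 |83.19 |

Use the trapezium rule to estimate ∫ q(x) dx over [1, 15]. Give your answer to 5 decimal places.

h = 2, n = 7.
(h/2)·[y₀ + 2y₁ + 2y₂ + 2y₃ + 2y₄ + 2y₅ + 2y₆ + y₇] = 1·(435.28) = 435.28000.

435.28000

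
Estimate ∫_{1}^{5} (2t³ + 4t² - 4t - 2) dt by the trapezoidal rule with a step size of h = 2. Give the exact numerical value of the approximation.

h = (5 − 1)/2 = 2.
Nodes t₀,…,t₂ = 1, 3, 5.
f(t) = 2t³ + 4t² - 4t - 2: f₀=0, f₁=76, f₂=328.
(h/2)·[f₀ + 2f₁ + f₂] = 1·(480) = 480.

480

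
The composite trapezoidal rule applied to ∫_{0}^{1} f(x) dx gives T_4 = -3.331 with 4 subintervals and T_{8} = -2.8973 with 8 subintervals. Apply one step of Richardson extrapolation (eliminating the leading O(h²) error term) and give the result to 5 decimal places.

R = (4·T_{8} − T_4) / 3 = (4·(-2.8973) − (-3.331))/3 = (-8.2582)/3 = -2.75273.

-2.75273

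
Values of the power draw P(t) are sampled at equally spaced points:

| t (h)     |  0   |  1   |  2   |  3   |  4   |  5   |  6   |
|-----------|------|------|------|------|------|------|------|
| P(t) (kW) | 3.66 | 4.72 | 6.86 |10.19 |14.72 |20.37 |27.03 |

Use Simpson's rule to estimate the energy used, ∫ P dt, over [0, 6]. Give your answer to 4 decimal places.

71.6567

h = 1, n = 6.
(h/3)·[y₀ + 4y₁ + 2y₂ + 4y₃ + 2y₄ + 4y₅ + y₆] = 0.333333·(214.97) = 71.6567.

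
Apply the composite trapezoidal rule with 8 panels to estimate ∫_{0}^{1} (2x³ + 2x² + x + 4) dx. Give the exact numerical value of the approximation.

h = (1 − 0)/8 = 0.125.
Nodes x₀,…,x₈ = 0, 0.125, 0.25, 0.375, 0.5, 0.625, 0.75, 0.875, 1.
f(x) = 2x³ + 2x² + x + 4: f₀=4, f₁=4.16015625, f₂=4.40625, f₃=4.76171875, f₄=5.25, f₅=5.89453125, f₆=6.71875, f₇=7.74609375, f₈=9.
(h/2)·[f₀ + 2f₁ + 2f₂ + 2f₃ + 2f₄ + 2f₅ + 2f₆ + 2f₇ + f₈] = 0.0625·(90.875) = 5.6796875.

5.6796875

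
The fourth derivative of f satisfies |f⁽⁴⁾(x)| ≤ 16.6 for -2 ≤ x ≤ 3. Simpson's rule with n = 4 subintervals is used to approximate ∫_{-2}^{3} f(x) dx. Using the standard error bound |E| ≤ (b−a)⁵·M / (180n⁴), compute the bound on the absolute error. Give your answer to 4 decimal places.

|E| ≤ (5)⁵·16.6 / (180·4⁴) = 51875/46080 = 1.1258.

1.1258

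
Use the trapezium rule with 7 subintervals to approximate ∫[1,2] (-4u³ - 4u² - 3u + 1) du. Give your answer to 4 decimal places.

h = (2 − 1)/7 = 0.142857.
Nodes u₀,…,u₇ = 1, 1.142857, 1.285714, 1.428571, 1.571429, 1.714286, 1.857143, 2.
f(u) = -4u³ - 4u² - 3u + 1: f₀=-10, f₁=-13.623907, f₂=-17.970845, f₃=-23.110787, f₄=-29.113703, f₅=-36.049563, f₆=-43.988338, f₇=-53.
(h/2)·[f₀ + 2f₁ + 2f₂ + 2f₃ + 2f₄ + 2f₅ + 2f₆ + f₇] = 0.071429·(-390.714286) = -27.9082.

-27.9082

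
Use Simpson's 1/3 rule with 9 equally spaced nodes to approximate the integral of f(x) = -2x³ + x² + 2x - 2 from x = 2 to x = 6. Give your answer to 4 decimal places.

h = (6 − 2)/8 = 0.5.
Nodes x₀,…,x₈ = 2, 2.5, 3, 3.5, 4, 4.5, 5, 5.5, 6.
f(x) = -2x³ + x² + 2x - 2: f₀=-10, f₁=-22, f₂=-41, f₃=-68.5, f₄=-106, f₅=-155, f₆=-217, f₇=-293.5, f₈=-386.
(h/3)·[f₀ + 4f₁ + 2f₂ + 4f₃ + 2f₄ + 4f₅ + 2f₆ + 4f₇ + f₈] = 0.166667·(-3280) = -546.6667.

-546.6667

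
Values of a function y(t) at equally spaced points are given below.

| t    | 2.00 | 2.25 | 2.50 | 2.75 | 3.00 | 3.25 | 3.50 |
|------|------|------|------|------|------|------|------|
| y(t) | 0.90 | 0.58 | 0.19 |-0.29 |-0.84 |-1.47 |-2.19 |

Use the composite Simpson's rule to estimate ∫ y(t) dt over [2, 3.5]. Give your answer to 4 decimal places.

-0.6092

h = 0.25, n = 6.
(h/3)·[y₀ + 4y₁ + 2y₂ + 4y₃ + 2y₄ + 4y₅ + y₆] = 0.083333·(-7.31) = -0.6092.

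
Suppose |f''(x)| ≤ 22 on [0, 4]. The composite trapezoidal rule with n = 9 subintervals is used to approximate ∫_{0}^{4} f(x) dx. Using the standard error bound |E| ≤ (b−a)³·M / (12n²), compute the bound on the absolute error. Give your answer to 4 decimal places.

1.4486

|E| ≤ (4)³·22 / (12·9²) = 1408/972 = 1.4486.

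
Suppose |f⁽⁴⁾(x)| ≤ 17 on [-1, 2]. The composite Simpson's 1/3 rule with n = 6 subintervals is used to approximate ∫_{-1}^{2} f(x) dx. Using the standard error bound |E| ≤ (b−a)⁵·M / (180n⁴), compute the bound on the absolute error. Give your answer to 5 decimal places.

0.01771

|E| ≤ (3)⁵·17 / (180·6⁴) = 4131/233280 = 0.01771.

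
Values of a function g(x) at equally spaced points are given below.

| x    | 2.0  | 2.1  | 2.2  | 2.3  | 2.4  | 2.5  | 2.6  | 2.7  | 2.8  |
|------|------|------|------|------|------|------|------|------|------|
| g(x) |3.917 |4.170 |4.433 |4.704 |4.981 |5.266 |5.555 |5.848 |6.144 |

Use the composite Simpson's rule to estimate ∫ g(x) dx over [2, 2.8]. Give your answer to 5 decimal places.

h = 0.1, n = 8.
(h/3)·[y₀ + 4y₁ + 2y₂ + 4y₃ + 2y₄ + 4y₅ + 2y₆ + 4y₇ + y₈] = 0.033333·(119.951) = 3.99837.

3.99837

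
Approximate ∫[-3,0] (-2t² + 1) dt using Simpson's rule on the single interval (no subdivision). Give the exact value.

S = (b−a)/6 · [f(-3) + 4f(-1.5) + f(0)] = 0.5·[(-17) + 4·(-3.5) + 1] = -15.

-15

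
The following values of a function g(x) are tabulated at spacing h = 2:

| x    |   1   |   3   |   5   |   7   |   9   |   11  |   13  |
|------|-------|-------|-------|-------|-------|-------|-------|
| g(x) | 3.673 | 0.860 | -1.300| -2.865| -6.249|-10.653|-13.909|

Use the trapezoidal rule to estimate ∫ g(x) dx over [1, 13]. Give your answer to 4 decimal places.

-50.6500

h = 2, n = 6.
(h/2)·[y₀ + 2y₁ + 2y₂ + 2y₃ + 2y₄ + 2y₅ + y₆] = 1·(-50.650) = -50.6500.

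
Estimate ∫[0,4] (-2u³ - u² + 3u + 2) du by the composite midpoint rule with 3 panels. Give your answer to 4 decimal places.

-109.6296

h = (4 − 0)/3 = 1.333333.
Midpoints m₁,…,m₃ = 0.666667, 2, 3.333333.
f(m₁)=2.962963, f(m₂)=-12, f(m₃)=-73.185185.
h·[f(m₁) + f(m₂) + f(m₃)] = 1.333333·(-82.222222) = -109.6296.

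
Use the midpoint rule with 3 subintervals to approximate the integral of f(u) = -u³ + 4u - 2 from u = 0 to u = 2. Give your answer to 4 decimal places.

h = (2 − 0)/3 = 0.666667.
Midpoints m₁,…,m₃ = 0.333333, 1, 1.666667.
f(m₁)=-0.703704, f(m₂)=1, f(m₃)=0.037037.
h·[f(m₁) + f(m₂) + f(m₃)] = 0.666667·(0.333333) = 0.2222.

0.2222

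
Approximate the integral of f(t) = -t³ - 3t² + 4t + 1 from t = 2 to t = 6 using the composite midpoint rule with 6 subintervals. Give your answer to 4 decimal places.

h = (6 − 2)/6 = 0.666667.
Midpoints m₁,…,m₆ = 2.333333, 3, 3.666667, 4.333333, 5, 5.666667.
f(m₁)=-18.703704, f(m₂)=-41, f(m₃)=-73.962963, f(m₄)=-119.370370, f(m₅)=-179, f(m₆)=-254.629630.
h·[f(m₁) + f(m₂) + f(m₃) + f(m₄) + f(m₅) + f(m₆)] = 0.666667·(-686.666667) = -457.7778.

-457.7778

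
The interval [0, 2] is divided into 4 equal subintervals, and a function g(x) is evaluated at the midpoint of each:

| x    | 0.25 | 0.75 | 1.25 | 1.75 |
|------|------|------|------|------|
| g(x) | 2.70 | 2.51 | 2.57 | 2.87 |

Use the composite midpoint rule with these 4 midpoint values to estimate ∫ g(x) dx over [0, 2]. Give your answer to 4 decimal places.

h = 0.5, n = 4.
h·[y(m₁) + y(m₂) + y(m₃) + y(m₄)] = 0.5·(10.65) = 5.3250.

5.3250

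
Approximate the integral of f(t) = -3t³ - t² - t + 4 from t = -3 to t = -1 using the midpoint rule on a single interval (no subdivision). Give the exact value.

M = (b−a)·f(-2) = 2·(26) = 52.

52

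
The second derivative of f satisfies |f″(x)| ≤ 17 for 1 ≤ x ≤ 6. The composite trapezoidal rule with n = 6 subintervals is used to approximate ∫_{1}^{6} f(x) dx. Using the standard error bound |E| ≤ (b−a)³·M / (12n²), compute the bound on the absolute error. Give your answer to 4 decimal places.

4.9190

|E| ≤ (5)³·17 / (12·6²) = 2125/432 = 4.9190.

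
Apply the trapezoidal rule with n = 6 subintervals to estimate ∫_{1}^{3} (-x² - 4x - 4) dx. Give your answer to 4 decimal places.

h = (3 − 1)/6 = 0.333333.
Nodes x₀,…,x₆ = 1, 1.333333, 1.666667, 2, 2.333333, 2.666667, 3.
f(x) = -x² - 4x - 4: f₀=-9, f₁=-11.111111, f₂=-13.444444, f₃=-16, f₄=-18.777778, f₅=-21.777778, f₆=-25.
(h/2)·[f₀ + 2f₁ + 2f₂ + 2f₃ + 2f₄ + 2f₅ + f₆] = 0.166667·(-196.222222) = -32.7037.

-32.7037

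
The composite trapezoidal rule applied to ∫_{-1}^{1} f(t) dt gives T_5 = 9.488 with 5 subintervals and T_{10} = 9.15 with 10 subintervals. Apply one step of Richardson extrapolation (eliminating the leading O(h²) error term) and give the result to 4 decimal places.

9.0373

R = (4·T_{10} − T_5) / 3 = (4·9.15 − 9.488)/3 = (27.112)/3 = 9.0373.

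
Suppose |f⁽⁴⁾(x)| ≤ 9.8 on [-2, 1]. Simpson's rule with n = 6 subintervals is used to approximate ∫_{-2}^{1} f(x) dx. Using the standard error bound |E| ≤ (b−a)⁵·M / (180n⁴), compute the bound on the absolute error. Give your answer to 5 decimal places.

|E| ≤ (3)⁵·9.8 / (180·6⁴) = 2381.4/233280 = 0.01021.

0.01021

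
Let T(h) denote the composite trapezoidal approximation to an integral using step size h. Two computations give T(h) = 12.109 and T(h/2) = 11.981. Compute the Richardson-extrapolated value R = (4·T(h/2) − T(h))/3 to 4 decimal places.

11.9383

R = (4·T(h/2) − T(h)) / 3 = (4·11.981 − 12.109)/3 = (35.815)/3 = 11.9383.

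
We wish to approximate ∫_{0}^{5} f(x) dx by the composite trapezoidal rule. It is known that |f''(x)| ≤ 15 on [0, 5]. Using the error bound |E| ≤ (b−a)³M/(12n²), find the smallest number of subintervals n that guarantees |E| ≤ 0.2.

28

Need 1875/(12n²) ≤ 0.2.
n² ≥ 1875/(12·0.2) = 781.25 ⇒ n ≥ 27.9508, so the smallest n is 28.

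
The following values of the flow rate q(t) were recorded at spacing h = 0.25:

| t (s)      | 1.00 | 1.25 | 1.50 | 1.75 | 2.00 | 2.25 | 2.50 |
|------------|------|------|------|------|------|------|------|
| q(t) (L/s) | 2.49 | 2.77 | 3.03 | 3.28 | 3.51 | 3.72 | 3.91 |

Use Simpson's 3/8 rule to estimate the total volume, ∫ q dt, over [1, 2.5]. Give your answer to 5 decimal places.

h = 0.25, n = 6.
(3h/8)·[y₀ + 3y₁ + 3y₂ + 2y₃ + 3y₄ + 3y₅ + y₆] = 0.09375·(52.05) = 4.87969.

4.87969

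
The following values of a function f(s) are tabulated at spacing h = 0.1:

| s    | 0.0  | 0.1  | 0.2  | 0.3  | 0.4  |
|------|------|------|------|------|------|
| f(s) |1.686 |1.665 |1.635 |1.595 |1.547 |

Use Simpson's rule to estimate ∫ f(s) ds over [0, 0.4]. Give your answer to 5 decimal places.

0.65143

h = 0.1, n = 4.
(h/3)·[y₀ + 4y₁ + 2y₂ + 4y₃ + y₄] = 0.033333·(19.543) = 0.65143.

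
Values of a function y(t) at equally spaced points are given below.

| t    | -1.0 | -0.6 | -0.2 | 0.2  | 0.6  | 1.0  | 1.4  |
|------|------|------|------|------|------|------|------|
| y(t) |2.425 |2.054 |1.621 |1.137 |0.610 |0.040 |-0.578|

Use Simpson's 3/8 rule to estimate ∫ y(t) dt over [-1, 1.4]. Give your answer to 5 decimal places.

h = 0.4, n = 6.
(3h/8)·[y₀ + 3y₁ + 3y₂ + 2y₃ + 3y₄ + 3y₅ + y₆] = 0.15·(17.096) = 2.56440.

2.56440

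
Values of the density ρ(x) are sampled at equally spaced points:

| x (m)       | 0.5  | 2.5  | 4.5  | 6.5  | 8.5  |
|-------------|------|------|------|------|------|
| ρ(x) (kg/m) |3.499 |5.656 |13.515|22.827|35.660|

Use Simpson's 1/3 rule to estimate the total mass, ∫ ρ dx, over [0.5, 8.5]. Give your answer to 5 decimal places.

120.08067

h = 2, n = 4.
(h/3)·[y₀ + 4y₁ + 2y₂ + 4y₃ + y₄] = 0.666667·(180.121) = 120.08067.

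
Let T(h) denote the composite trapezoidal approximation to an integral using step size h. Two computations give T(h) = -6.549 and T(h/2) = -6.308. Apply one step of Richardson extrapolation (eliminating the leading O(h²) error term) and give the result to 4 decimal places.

R = (4·T(h/2) − T(h)) / 3 = (4·(-6.308) − (-6.549))/3 = (-18.683)/3 = -6.2277.

-6.2277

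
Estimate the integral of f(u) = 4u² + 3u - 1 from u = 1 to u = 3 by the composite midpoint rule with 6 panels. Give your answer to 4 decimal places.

h = (3 − 1)/6 = 0.333333.
Midpoints m₁,…,m₆ = 1.166667, 1.5, 1.833333, 2.166667, 2.5, 2.833333.
f(m₁)=7.944444, f(m₂)=12.5, f(m₃)=17.944444, f(m₄)=24.277778, f(m₅)=31.5, f(m₆)=39.611111.
h·[f(m₁) + f(m₂) + f(m₃) + f(m₄) + f(m₅) + f(m₆)] = 0.333333·(133.777778) = 44.5926.

44.5926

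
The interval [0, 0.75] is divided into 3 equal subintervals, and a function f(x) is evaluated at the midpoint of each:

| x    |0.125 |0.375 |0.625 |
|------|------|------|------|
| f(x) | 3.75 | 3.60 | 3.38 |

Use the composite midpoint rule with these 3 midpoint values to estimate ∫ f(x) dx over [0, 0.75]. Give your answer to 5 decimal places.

h = 0.25, n = 3.
h·[y(m₁) + y(m₂) + y(m₃)] = 0.25·(10.73) = 2.68250.

2.68250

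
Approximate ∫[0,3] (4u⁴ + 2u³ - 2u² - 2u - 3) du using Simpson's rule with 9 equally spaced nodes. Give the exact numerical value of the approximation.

h = (3 − 0)/8 = 0.375.
Nodes u₀,…,u₈ = 0, 0.375, 0.75, 1.125, 1.5, 1.875, 2.25, 2.625, 3.
f(u) = 4u⁴ + 2u³ - 2u² - 2u - 3: f₀=-3, f₁=-3.8466796875, f₂=-3.515625, f₃=1.4736328125, f₄=16.5, f₅=48.8408203125, f₆=107.671875, f₇=204.0673828125, f₈=351.
(h/3)·[f₀ + 4f₁ + 2f₂ + 4f₃ + 2f₄ + 4f₅ + 2f₆ + 4f₇ + f₈] = 0.125·(1591.453125) = 198.931640625.

198.931640625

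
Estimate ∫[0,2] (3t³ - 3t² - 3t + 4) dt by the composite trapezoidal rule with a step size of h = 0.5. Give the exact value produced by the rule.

h = (2 − 0)/4 = 0.5.
Nodes t₀,…,t₄ = 0, 0.5, 1, 1.5, 2.
f(t) = 3t³ - 3t² - 3t + 4: f₀=4, f₁=2.125, f₂=1, f₃=2.875, f₄=10.
(h/2)·[f₀ + 2f₁ + 2f₂ + 2f₃ + f₄] = 0.25·(26) = 6.5.

6.5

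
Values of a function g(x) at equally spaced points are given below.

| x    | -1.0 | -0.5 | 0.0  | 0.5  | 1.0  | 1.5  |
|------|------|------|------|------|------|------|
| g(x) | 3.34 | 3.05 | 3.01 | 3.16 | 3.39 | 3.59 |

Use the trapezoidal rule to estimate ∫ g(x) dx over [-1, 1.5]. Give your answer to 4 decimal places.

8.0375

h = 0.5, n = 5.
(h/2)·[y₀ + 2y₁ + 2y₂ + 2y₃ + 2y₄ + y₅] = 0.25·(32.15) = 8.0375.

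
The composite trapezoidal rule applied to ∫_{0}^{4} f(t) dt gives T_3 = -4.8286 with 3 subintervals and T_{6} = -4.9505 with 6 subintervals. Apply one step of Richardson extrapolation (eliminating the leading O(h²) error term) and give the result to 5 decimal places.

-4.99113

R = (4·T_{6} − T_3) / 3 = (4·(-4.9505) − (-4.8286))/3 = (-14.9734)/3 = -4.99113.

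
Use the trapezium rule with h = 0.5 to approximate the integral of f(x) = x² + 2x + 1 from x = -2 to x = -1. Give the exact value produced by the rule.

h = (-1 − (-2))/2 = 0.5.
Nodes x₀,…,x₂ = -2, -1.5, -1.
f(x) = x² + 2x + 1: f₀=1, f₁=0.25, f₂=0.
(h/2)·[f₀ + 2f₁ + f₂] = 0.25·(1.5) = 0.375.

0.375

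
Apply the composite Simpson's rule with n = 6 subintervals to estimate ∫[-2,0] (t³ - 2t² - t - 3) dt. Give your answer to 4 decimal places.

-13.3333

h = (0 − (-2))/6 = 0.333333.
Nodes t₀,…,t₆ = -2, -1.666667, -1.333333, -1, -0.666667, -0.333333, 0.
f(t) = t³ - 2t² - t - 3: f₀=-17, f₁=-11.518519, f₂=-7.592593, f₃=-5, f₄=-3.518519, f₅=-2.925926, f₆=-3.
(h/3)·[f₀ + 4f₁ + 2f₂ + 4f₃ + 2f₄ + 4f₅ + f₆] = 0.111111·(-120) = -13.3333.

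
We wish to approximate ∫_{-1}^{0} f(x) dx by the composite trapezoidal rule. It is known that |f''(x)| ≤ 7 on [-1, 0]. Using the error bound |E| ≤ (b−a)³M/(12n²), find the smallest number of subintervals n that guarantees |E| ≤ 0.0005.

35

Need 7/(12n²) ≤ 0.0005.
n² ≥ 7/(12·0.0005) = 1166.67 ⇒ n ≥ 34.1565, so the smallest n is 35.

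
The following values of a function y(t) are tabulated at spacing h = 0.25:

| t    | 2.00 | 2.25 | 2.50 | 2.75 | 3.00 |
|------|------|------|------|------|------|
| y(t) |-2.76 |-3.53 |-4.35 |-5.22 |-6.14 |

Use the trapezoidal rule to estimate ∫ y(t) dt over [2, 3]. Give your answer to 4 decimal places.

-4.3875

h = 0.25, n = 4.
(h/2)·[y₀ + 2y₁ + 2y₂ + 2y₃ + y₄] = 0.125·(-35.10) = -4.3875.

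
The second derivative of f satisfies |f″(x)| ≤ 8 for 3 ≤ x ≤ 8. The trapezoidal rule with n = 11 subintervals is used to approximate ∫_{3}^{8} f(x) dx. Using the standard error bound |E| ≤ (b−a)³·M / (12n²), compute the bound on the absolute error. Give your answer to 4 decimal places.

|E| ≤ (5)³·8 / (12·11²) = 1000/1452 = 0.6887.

0.6887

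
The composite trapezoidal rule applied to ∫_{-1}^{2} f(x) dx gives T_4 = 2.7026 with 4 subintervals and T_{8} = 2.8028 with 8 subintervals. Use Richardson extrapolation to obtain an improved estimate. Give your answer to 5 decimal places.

2.83620

R = (4·T_{8} − T_4) / 3 = (4·2.8028 − 2.7026)/3 = (8.5086)/3 = 2.83620.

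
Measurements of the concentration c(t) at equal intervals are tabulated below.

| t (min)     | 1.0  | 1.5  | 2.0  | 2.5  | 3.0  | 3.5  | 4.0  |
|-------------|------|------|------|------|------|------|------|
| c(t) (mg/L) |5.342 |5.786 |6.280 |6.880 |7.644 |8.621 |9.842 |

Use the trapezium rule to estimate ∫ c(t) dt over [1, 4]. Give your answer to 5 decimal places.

21.40150

h = 0.5, n = 6.
(h/2)·[y₀ + 2y₁ + 2y₂ + 2y₃ + 2y₄ + 2y₅ + y₆] = 0.25·(85.606) = 21.40150.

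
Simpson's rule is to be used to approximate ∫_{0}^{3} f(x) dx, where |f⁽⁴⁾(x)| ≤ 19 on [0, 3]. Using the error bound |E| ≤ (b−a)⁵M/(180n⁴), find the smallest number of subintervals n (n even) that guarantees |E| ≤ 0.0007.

14

Need 4617/(180n⁴) ≤ 0.0007.
n⁴ ≥ 4617/(180·0.0007) = 36642.9 ⇒ n ≥ 13.8356, so the smallest even n is 14. (n must be even for Simpson's rule.)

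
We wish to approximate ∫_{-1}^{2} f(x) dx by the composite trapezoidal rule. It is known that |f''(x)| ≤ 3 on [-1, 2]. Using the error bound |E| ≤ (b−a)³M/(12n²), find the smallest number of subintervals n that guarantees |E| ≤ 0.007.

32

Need 81/(12n²) ≤ 0.007.
n² ≥ 81/(12·0.007) = 964.286 ⇒ n ≥ 31.0530, so the smallest n is 32.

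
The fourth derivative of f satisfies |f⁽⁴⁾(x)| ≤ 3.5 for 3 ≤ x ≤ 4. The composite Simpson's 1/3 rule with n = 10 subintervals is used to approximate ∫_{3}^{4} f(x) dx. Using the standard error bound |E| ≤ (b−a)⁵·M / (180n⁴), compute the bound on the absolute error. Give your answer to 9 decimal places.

|E| ≤ (1)⁵·3.5 / (180·10⁴) = 3.5/1800000 = 0.000001944.

0.000001944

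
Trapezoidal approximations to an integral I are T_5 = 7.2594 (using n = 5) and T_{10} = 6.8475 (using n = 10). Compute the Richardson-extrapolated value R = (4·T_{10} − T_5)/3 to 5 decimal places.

6.71020

R = (4·T_{10} − T_5) / 3 = (4·6.8475 − 7.2594)/3 = (20.1306)/3 = 6.71020.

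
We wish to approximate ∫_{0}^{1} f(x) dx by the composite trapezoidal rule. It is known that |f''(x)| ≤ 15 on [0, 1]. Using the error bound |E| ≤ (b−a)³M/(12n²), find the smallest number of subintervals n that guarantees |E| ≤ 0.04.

6

Need 15/(12n²) ≤ 0.04.
n² ≥ 15/(12·0.04) = 31.25 ⇒ n ≥ 5.5902, so the smallest n is 6.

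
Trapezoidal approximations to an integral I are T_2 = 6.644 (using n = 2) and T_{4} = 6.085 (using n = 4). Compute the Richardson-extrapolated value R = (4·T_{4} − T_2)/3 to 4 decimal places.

5.8987

R = (4·T_{4} − T_2) / 3 = (4·6.085 − 6.644)/3 = (17.696)/3 = 5.8987.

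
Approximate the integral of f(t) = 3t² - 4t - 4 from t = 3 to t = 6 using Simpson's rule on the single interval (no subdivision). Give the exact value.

S = (b−a)/6 · [f(3) + 4f(4.5) + f(6)] = 0.5·[11 + 4·38.75 + 80] = 123.

123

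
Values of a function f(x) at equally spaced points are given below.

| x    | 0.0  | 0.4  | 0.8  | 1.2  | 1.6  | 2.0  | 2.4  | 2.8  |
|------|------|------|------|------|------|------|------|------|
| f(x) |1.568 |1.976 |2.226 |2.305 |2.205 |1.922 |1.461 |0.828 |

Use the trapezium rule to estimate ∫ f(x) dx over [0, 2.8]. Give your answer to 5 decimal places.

5.31720

h = 0.4, n = 7.
(h/2)·[y₀ + 2y₁ + 2y₂ + 2y₃ + 2y₄ + 2y₅ + 2y₆ + y₇] = 0.2·(26.586) = 5.31720.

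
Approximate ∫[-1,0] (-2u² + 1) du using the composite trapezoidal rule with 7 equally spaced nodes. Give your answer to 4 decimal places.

0.3241

h = (0 − (-1))/6 = 0.166667.
Nodes u₀,…,u₆ = -1, -0.833333, -0.666667, -0.5, -0.333333, -0.166667, 0.
f(u) = -2u² + 1: f₀=-1, f₁=-0.388889, f₂=0.111111, f₃=0.5, f₄=0.777778, f₅=0.944444, f₆=1.
(h/2)·[f₀ + 2f₁ + 2f₂ + 2f₃ + 2f₄ + 2f₅ + f₆] = 0.083333·(3.888889) = 0.3241.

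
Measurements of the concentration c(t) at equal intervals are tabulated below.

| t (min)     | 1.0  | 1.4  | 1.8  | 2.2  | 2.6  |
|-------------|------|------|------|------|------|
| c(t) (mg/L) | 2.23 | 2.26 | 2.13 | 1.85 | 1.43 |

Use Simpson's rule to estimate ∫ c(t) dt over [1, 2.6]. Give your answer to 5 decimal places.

h = 0.4, n = 4.
(h/3)·[y₀ + 4y₁ + 2y₂ + 4y₃ + y₄] = 0.133333·(24.36) = 3.24800.

3.24800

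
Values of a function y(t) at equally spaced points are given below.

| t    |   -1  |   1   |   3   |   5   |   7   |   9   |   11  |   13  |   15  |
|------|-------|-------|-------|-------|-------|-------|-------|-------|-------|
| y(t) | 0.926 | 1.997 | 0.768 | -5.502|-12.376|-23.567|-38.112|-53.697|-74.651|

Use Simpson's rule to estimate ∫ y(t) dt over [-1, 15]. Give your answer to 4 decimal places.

-330.8273

h = 2, n = 8.
(h/3)·[y₀ + 4y₁ + 2y₂ + 4y₃ + 2y₄ + 4y₅ + 2y₆ + 4y₇ + y₈] = 0.666667·(-496.241) = -330.8273.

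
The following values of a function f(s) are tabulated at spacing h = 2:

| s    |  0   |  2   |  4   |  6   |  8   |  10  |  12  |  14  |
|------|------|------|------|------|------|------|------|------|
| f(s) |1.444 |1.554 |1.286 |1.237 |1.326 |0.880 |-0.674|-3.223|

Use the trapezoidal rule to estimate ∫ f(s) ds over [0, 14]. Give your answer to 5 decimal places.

9.43900

h = 2, n = 7.
(h/2)·[y₀ + 2y₁ + 2y₂ + 2y₃ + 2y₄ + 2y₅ + 2y₆ + y₇] = 1·(9.439) = 9.43900.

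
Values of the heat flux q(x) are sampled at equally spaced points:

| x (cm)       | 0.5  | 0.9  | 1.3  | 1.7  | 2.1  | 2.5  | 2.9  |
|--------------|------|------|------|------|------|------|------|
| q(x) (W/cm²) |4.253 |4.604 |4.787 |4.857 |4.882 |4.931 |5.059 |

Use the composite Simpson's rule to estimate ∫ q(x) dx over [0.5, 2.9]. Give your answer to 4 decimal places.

h = 0.4, n = 6.
(h/3)·[y₀ + 4y₁ + 2y₂ + 4y₃ + 2y₄ + 4y₅ + y₆] = 0.133333·(86.218) = 11.4957.

11.4957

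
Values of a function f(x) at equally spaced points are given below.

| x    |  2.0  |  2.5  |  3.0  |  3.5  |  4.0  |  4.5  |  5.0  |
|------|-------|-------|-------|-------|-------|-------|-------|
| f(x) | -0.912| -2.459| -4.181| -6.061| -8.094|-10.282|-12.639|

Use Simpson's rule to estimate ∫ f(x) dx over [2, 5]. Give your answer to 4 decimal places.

h = 0.5, n = 6.
(h/3)·[y₀ + 4y₁ + 2y₂ + 4y₃ + 2y₄ + 4y₅ + y₆] = 0.166667·(-113.309) = -18.8848.

-18.8848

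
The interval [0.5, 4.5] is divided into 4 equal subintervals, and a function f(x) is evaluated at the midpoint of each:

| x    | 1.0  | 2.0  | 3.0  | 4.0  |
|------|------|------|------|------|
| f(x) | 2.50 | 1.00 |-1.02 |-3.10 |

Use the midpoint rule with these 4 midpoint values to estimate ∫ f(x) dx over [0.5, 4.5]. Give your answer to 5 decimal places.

h = 1, n = 4.
h·[y(m₁) + y(m₂) + y(m₃) + y(m₄)] = 1·(-0.62) = -0.62000.

-0.62000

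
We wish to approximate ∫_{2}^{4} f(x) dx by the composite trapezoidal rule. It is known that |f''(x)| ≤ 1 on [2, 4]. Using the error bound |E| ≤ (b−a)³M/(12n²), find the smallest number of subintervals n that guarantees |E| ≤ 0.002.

Need 8/(12n²) ≤ 0.002.
n² ≥ 8/(12·0.002) = 333.333 ⇒ n ≥ 18.2574, so the smallest n is 19.

19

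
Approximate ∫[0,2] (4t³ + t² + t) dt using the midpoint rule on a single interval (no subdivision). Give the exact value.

M = (b−a)·f(1) = 2·(6) = 12.

12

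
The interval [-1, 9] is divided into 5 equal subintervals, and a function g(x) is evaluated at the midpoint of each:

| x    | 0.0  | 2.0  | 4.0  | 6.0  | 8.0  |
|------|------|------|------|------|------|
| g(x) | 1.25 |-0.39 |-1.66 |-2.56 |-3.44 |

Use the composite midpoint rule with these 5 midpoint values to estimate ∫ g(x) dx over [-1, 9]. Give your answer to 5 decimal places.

h = 2, n = 5.
h·[y(m₁) + y(m₂) + y(m₃) + y(m₄) + y(m₅)] = 2·(-6.80) = -13.60000.

-13.60000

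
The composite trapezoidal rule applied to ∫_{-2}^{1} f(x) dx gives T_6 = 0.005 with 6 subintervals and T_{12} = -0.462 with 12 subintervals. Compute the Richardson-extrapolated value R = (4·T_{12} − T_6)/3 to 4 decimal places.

-0.6177

R = (4·T_{12} − T_6) / 3 = (4·(-0.462) − 0.005)/3 = (-1.853)/3 = -0.6177.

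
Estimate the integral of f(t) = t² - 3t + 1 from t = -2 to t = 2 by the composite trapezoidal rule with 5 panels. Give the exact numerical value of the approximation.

h = (2 − (-2))/5 = 0.8.
Nodes t₀,…,t₅ = -2, -1.2, -0.4, 0.4, 1.2, 2.
f(t) = t² - 3t + 1: f₀=11, f₁=6.04, f₂=2.36, f₃=-0.04, f₄=-1.16, f₅=-1.
(h/2)·[f₀ + 2f₁ + 2f₂ + 2f₃ + 2f₄ + f₅] = 0.4·(24.4) = 9.76.

9.76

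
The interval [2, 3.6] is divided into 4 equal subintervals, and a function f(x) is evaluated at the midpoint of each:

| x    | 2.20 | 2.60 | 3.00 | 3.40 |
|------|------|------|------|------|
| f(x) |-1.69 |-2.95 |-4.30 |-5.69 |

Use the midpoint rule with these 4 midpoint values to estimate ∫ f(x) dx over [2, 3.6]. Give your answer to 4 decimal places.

-5.8520

h = 0.4, n = 4.
h·[y(m₁) + y(m₂) + y(m₃) + y(m₄)] = 0.4·(-14.63) = -5.8520.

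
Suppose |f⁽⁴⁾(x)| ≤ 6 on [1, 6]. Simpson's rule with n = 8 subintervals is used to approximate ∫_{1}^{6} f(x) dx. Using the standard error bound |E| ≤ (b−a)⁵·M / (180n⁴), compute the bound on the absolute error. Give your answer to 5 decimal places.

|E| ≤ (5)⁵·6 / (180·8⁴) = 18750/737280 = 0.02543.

0.02543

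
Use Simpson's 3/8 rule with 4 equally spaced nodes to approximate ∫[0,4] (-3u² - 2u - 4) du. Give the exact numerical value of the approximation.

-96

h = (4 − 0)/3 = 1.333333.
Nodes u₀,…,u₃ = 0, 1.333333, 2.666667, 4.
f(u) = -3u² - 2u - 4: f₀=-4, f₁=-12, f₂=-30.666667, f₃=-60.
(3h/8)·[f₀ + 3f₁ + 3f₂ + f₃] = 0.5·(-192) = -96.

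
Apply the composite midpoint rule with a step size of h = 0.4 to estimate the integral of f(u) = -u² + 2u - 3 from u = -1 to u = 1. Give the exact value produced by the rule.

-6.64

h = (1 − (-1))/5 = 0.4.
Midpoints m₁,…,m₅ = -0.8, -0.4, 0, 0.4, 0.8.
f(m₁)=-5.24, f(m₂)=-3.96, f(m₃)=-3, f(m₄)=-2.36, f(m₅)=-2.04.
h·[f(m₁) + f(m₂) + f(m₃) + f(m₄) + f(m₅)] = 0.4·(-16.6) = -6.64.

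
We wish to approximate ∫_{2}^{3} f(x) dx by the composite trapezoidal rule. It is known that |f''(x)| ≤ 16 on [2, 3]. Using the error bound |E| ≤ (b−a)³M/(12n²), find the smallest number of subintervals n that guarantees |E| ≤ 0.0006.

48

Need 16/(12n²) ≤ 0.0006.
n² ≥ 16/(12·0.0006) = 2222.22 ⇒ n ≥ 47.1405, so the smallest n is 48.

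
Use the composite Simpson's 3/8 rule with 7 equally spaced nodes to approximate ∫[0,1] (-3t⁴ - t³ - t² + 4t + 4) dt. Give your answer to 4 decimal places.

h = (1 − 0)/6 = 0.166667.
Nodes t₀,…,t₆ = 0, 0.166667, 0.333333, 0.5, 0.666667, 0.833333, 1.
f(t) = -3t⁴ - t³ - t² + 4t + 4: f₀=4, f₁=4.631944, f₂=5.148148, f₃=5.4375, f₄=5.333333, f₅=4.613426, f₆=3.
(3h/8)·[f₀ + 3f₁ + 3f₂ + 2f₃ + 3f₄ + 3f₅ + f₆] = 0.0625·(77.055556) = 4.8160.

4.8160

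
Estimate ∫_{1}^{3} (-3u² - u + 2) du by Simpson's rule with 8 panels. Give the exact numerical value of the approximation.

h = (3 − 1)/8 = 0.25.
Nodes u₀,…,u₈ = 1, 1.25, 1.5, 1.75, 2, 2.25, 2.5, 2.75, 3.
f(u) = -3u² - u + 2: f₀=-2, f₁=-3.9375, f₂=-6.25, f₃=-8.9375, f₄=-12, f₅=-15.4375, f₆=-19.25, f₇=-23.4375, f₈=-28.
(h/3)·[f₀ + 4f₁ + 2f₂ + 4f₃ + 2f₄ + 4f₅ + 2f₆ + 4f₇ + f₈] = 0.083333·(-312) = -26.

-26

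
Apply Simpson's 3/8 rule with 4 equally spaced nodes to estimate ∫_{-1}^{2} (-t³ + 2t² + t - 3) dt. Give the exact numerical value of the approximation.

-5.25

h = (2 − (-1))/3 = 1.
Nodes t₀,…,t₃ = -1, 0, 1, 2.
f(t) = -t³ + 2t² + t - 3: f₀=-1, f₁=-3, f₂=-1, f₃=-1.
(3h/8)·[f₀ + 3f₁ + 3f₂ + f₃] = 0.375·(-14) = -5.25.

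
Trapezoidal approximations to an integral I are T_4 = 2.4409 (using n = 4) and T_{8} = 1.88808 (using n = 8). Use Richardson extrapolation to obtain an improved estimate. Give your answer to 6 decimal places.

1.703807

R = (4·T_{8} − T_4) / 3 = (4·1.88808 − 2.4409)/3 = (5.11142)/3 = 1.703807.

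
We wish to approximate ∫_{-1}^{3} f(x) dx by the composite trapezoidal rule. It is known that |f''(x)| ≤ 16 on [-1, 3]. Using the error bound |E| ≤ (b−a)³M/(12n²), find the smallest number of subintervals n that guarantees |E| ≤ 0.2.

Need 1024/(12n²) ≤ 0.2.
n² ≥ 1024/(12·0.2) = 426.667 ⇒ n ≥ 20.6559, so the smallest n is 21.

21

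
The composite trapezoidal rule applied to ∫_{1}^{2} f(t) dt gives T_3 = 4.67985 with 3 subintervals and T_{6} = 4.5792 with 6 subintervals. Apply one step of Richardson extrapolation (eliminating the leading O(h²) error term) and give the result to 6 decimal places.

4.545650

R = (4·T_{6} − T_3) / 3 = (4·4.5792 − 4.67985)/3 = (13.63695)/3 = 4.545650.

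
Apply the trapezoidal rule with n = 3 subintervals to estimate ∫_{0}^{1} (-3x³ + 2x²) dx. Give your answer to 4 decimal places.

h = (1 − 0)/3 = 0.333333.
Nodes x₀,…,x₃ = 0, 0.333333, 0.666667, 1.
f(x) = -3x³ + 2x²: f₀=0, f₁=0.111111, f₂=0, f₃=-1.
(h/2)·[f₀ + 2f₁ + 2f₂ + f₃] = 0.166667·(-0.777778) = -0.1296.

-0.1296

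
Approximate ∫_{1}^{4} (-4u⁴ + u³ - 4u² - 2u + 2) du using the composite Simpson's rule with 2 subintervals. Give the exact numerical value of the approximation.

h = (4 − 1)/2 = 1.5.
Nodes u₀,…,u₂ = 1, 2.5, 4.
f(u) = -4u⁴ + u³ - 4u² - 2u + 2: f₀=-7, f₁=-168.625, f₂=-1030.
(h/3)·[f₀ + 4f₁ + f₂] = 0.5·(-1711.5) = -855.75.

-855.75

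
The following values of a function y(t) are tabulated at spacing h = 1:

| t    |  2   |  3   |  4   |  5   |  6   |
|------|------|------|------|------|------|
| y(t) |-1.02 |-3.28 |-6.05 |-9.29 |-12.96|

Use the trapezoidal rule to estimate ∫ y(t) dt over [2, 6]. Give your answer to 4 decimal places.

h = 1, n = 4.
(h/2)·[y₀ + 2y₁ + 2y₂ + 2y₃ + y₄] = 0.5·(-51.22) = -25.6100.

-25.6100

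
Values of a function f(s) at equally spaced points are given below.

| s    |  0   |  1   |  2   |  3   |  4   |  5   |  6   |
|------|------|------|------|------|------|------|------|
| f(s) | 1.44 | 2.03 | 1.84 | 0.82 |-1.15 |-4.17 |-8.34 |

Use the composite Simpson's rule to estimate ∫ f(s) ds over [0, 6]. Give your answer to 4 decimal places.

-3.6000

h = 1, n = 6.
(h/3)·[y₀ + 4y₁ + 2y₂ + 4y₃ + 2y₄ + 4y₅ + y₆] = 0.333333·(-10.80) = -3.6000.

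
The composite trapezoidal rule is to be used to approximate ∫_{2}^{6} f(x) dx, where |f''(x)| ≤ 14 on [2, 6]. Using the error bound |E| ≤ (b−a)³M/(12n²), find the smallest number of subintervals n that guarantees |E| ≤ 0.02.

62

Need 896/(12n²) ≤ 0.02.
n² ≥ 896/(12·0.02) = 3733.33 ⇒ n ≥ 61.1010, so the smallest n is 62.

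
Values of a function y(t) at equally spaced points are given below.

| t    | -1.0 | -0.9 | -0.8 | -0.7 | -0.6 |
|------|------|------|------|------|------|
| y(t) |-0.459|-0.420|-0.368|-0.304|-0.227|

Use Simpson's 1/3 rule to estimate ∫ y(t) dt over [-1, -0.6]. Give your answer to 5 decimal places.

-0.14393

h = 0.1, n = 4.
(h/3)·[y₀ + 4y₁ + 2y₂ + 4y₃ + y₄] = 0.033333·(-4.318) = -0.14393.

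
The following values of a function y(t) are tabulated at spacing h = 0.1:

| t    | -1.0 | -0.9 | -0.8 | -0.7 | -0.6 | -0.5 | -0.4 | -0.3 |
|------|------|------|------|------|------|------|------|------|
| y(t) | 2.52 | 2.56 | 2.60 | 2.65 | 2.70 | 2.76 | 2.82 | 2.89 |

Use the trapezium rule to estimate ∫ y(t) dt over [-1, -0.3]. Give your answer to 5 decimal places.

h = 0.1, n = 7.
(h/2)·[y₀ + 2y₁ + 2y₂ + 2y₃ + 2y₄ + 2y₅ + 2y₆ + y₇] = 0.05·(37.59) = 1.87950.

1.87950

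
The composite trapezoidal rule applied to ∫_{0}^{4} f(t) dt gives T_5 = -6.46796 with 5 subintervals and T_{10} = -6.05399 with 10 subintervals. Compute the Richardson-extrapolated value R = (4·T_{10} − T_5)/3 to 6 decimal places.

R = (4·T_{10} − T_5) / 3 = (4·(-6.05399) − (-6.46796))/3 = (-17.74800)/3 = -5.916000.

-5.916000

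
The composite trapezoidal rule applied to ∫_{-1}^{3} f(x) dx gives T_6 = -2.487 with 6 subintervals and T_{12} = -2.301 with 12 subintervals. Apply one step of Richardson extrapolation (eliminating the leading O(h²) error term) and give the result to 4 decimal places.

-2.2390

R = (4·T_{12} − T_6) / 3 = (4·(-2.301) − (-2.487))/3 = (-6.717)/3 = -2.2390.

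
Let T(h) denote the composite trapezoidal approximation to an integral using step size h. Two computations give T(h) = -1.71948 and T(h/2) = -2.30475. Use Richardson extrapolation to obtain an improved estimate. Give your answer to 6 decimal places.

R = (4·T(h/2) − T(h)) / 3 = (4·(-2.30475) − (-1.71948))/3 = (-7.49952)/3 = -2.499840.

-2.499840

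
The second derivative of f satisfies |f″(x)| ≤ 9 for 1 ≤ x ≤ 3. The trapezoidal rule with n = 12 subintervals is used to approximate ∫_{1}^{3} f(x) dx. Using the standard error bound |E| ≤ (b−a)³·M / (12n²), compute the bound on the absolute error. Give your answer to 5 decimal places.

|E| ≤ (2)³·9 / (12·12²) = 72/1728 = 0.04167.

0.04167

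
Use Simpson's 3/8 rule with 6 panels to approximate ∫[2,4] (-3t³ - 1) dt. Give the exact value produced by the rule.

-182

h = (4 − 2)/6 = 0.333333.
Nodes t₀,…,t₆ = 2, 2.333333, 2.666667, 3, 3.333333, 3.666667, 4.
f(t) = -3t³ - 1: f₀=-25, f₁=-39.111111, f₂=-57.888889, f₃=-82, f₄=-112.111111, f₅=-148.888889, f₆=-193.
(3h/8)·[f₀ + 3f₁ + 3f₂ + 2f₃ + 3f₄ + 3f₅ + f₆] = 0.125·(-1456) = -182.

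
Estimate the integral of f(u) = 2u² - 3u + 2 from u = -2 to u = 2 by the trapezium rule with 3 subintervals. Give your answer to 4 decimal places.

21.0370

h = (2 − (-2))/3 = 1.333333.
Nodes u₀,…,u₃ = -2, -0.666667, 0.666667, 2.
f(u) = 2u² - 3u + 2: f₀=16, f₁=4.888889, f₂=0.888889, f₃=4.
(h/2)·[f₀ + 2f₁ + 2f₂ + f₃] = 0.666667·(31.555556) = 21.0370.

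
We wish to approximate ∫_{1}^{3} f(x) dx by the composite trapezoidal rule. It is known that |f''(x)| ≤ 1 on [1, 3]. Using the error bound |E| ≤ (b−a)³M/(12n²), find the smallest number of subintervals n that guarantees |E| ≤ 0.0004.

41

Need 8/(12n²) ≤ 0.0004.
n² ≥ 8/(12·0.0004) = 1666.67 ⇒ n ≥ 40.8248, so the smallest n is 41.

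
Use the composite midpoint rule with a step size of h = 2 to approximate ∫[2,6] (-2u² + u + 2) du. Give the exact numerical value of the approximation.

h = (6 − 2)/2 = 2.
Midpoints m₁,…,m₂ = 3, 5.
f(m₁)=-13, f(m₂)=-43.
h·[f(m₁) + f(m₂)] = 2·(-56) = -112.

-112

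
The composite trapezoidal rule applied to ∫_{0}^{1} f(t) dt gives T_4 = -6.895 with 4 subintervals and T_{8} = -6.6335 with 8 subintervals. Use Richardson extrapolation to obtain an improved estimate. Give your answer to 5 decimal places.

R = (4·T_{8} − T_4) / 3 = (4·(-6.6335) − (-6.895))/3 = (-19.6390)/3 = -6.54633.

-6.54633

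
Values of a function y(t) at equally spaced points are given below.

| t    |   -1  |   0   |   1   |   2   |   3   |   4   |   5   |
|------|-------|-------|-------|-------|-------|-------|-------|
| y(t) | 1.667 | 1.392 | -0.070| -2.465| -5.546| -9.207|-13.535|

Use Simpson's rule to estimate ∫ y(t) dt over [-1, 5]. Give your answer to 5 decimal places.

h = 1, n = 6.
(h/3)·[y₀ + 4y₁ + 2y₂ + 4y₃ + 2y₄ + 4y₅ + y₆] = 0.333333·(-64.220) = -21.40667.

-21.40667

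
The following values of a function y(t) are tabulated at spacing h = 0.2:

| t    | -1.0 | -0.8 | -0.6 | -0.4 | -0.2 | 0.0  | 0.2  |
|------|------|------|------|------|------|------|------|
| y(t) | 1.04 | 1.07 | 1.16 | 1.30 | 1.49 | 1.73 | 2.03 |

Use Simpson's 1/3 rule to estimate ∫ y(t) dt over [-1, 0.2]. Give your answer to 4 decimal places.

h = 0.2, n = 6.
(h/3)·[y₀ + 4y₁ + 2y₂ + 4y₃ + 2y₄ + 4y₅ + y₆] = 0.066667·(24.77) = 1.6513.

1.6513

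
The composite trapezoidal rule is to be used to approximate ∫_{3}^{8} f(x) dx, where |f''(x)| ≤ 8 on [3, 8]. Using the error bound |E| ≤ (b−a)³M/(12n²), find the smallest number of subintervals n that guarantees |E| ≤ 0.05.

Need 1000/(12n²) ≤ 0.05.
n² ≥ 1000/(12·0.05) = 1666.67 ⇒ n ≥ 40.8248, so the smallest n is 41.

41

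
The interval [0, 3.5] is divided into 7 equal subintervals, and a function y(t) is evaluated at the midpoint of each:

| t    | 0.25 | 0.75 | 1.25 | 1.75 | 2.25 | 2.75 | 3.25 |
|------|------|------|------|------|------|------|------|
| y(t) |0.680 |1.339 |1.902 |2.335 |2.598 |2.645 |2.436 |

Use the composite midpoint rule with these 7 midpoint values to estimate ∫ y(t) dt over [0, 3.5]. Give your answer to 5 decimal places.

h = 0.5, n = 7.
h·[y(m₁) + y(m₂) + y(m₃) + y(m₄) + y(m₅) + y(m₆) + y(m₇)] = 0.5·(13.935) = 6.96750.

6.96750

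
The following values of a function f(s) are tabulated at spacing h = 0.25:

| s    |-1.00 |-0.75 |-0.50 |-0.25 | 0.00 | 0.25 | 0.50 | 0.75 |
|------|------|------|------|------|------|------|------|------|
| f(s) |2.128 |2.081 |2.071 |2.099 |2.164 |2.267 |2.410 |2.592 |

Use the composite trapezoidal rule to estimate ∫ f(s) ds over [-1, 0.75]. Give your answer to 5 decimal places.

h = 0.25, n = 7.
(h/2)·[y₀ + 2y₁ + 2y₂ + 2y₃ + 2y₄ + 2y₅ + 2y₆ + y₇] = 0.125·(30.904) = 3.86300.

3.86300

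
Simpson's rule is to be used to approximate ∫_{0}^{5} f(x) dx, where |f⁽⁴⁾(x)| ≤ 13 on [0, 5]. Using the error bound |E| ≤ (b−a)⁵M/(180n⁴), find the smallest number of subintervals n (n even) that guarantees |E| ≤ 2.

Need 40625/(180n⁴) ≤ 2.
n⁴ ≥ 40625/(180·2) = 112.847 ⇒ n ≥ 3.2593, so the smallest even n is 4. (n must be even for Simpson's rule.)

4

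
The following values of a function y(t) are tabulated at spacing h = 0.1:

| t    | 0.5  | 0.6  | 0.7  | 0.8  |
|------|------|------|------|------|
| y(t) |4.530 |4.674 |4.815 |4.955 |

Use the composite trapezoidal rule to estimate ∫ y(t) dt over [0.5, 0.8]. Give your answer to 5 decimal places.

1.42315

h = 0.1, n = 3.
(h/2)·[y₀ + 2y₁ + 2y₂ + y₃] = 0.05·(28.463) = 1.42315.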